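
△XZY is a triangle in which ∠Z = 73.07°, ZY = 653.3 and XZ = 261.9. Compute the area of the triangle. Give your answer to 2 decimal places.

Area = ½·XZ·ZY·sin Z ≈ 81842.

area ≈ 81842.02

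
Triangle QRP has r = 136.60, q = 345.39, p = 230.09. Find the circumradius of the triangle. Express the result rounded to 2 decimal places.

265.10

By the law of cosines, cos Q = (r² + p² − q²) / (2·r·p) ≈ -0.75872, so ∠Q ≈ 139.35°.
Circumradius = q/(2 sin Q) ≈ 265.1.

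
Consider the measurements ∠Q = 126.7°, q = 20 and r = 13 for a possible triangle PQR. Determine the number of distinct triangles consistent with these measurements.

r·sin Q = 13·sin(126.7°) ≈ 10.42.
Since ∠Q is not acute, a triangle exists only if q > r; here q > r, so there is exactly one triangle.

1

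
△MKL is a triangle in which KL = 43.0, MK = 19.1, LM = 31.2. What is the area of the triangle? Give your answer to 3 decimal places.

269.214

Semiperimeter s = (43 + 31.2 + 19.1)/2 = 46.65.
Heron's formula: area = √(46.65·3.65·15.45·27.55) ≈ 269.21.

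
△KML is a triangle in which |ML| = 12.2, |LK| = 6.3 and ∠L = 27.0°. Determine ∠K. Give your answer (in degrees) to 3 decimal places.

∠K ≈ 129.528°

By the law of cosines, |KM|² = |ML|² + |LK|² − 2·|ML|·|LK|·cos L = 51.564, so |KM| ≈ 7.1808.
Law of cosines again: cos K = (|LK|² + |KM|² − |ML|²)/(2·|LK|·|KM|) ≈ -0.63645, so ∠K ≈ 129.53°.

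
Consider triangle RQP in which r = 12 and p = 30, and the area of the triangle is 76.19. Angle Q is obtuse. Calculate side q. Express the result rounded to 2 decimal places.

41.19

From area = ½·p·r·sin Q, we get sin Q = 2·area/(p·r) ≈ 0.42328.
Taking the obtuse solution, ∠Q ≈ 154.96°.
Law of cosines then gives q ≈ 41.186.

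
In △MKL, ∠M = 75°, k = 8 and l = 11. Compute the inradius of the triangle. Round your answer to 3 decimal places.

By the law of cosines, m² = k² + l² − 2·k·l·cos M = 139.45, so m ≈ 11.809.
Area = ½·k·l·sin M ≈ 42.501.
Semiperimeter s = (11.809+8+11)/2 = 15.404.
Inradius = area/s = 42.501/15.404 ≈ 2.759.

2.759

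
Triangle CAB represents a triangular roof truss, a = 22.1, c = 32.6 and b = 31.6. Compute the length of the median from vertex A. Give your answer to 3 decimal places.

30.142

Median from A: ½√(2·b² + 2·c² − a²) ≈ 30.142.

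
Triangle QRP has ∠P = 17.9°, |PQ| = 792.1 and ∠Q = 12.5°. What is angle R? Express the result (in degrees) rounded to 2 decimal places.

∠R ≈ 149.60°

The third angle is ∠R = 180° − ∠P − ∠Q = 149.60°.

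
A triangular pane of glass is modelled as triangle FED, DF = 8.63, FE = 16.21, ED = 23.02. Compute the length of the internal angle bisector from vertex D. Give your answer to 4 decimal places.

By the law of cosines, cos D = (ED² + DF² − FE²) / (2·ED·DF) ≈ 0.85983, so ∠D ≈ 0.536 rad.
The bisector from D has length 2·ED·DF·cos(∠D/2)/(ED+DF) ≈ 12.106.

12.1058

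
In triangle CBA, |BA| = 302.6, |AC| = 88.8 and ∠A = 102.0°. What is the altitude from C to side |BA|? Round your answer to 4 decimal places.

By the law of cosines, |CB|² = |BA|² + |AC|² − 2·|BA|·|AC|·cos A = 1.1063e+05, so |CB| ≈ 332.6.
Area = ½·|BA|·|AC|·sin A ≈ 13142.
The altitude from C has length 2·area/|BA| ≈ 86.86.

h_C ≈ 86.8595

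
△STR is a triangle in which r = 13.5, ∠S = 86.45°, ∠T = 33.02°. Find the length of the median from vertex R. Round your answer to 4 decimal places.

The third angle is ∠R = 180° − ∠S − ∠T = 60.53°.
Law of sines: s = r·sin S/sin R ≈ 15.477.
Law of sines: t = r·sin T/sin R ≈ 8.4499.
Median from R: ½√(2·s² + 2·t² − r²) ≈ 10.483.

10.4833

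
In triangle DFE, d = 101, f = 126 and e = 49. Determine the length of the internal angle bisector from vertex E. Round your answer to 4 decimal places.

By the law of cosines, cos E = (d² + f² − e²) / (2·d·f) ≈ 0.93022, so ∠E ≈ 21.53°.
The bisector from E has length 2·d·f·cos(∠E/2)/(d+f) ≈ 110.15.

110.1500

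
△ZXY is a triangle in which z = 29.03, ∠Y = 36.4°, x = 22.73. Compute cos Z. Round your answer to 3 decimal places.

-0.037

By the law of cosines, y² = z² + x² − 2·z·x·cos Y = 297.17, so y ≈ 17.239.
Law of cosines again: cos Z = (x² + y² − z²)/(2·x·y) ≈ -0.03690, so ∠Z ≈ 92.11°.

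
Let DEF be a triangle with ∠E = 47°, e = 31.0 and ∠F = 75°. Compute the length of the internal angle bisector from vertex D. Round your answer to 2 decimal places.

t_D ≈ 30.86

The third angle is ∠D = 180° − ∠E − ∠F = 58.00°.
Law of sines: d = e·sin D/sin E ≈ 35.946.
Law of sines: f = e·sin F/sin E ≈ 40.943.
The bisector from D has length 2·e·f·cos(∠D/2)/(e+f) ≈ 30.86.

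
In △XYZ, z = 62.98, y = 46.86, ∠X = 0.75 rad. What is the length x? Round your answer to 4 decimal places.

42.9367

By the law of cosines, x² = y² + z² − 2·y·z·cos X = 1843.6, so x ≈ 42.937.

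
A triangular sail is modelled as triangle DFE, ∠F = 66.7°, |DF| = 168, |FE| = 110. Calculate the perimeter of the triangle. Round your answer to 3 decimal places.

438.327

By the law of cosines, |ED|² = |DF|² + |FE|² − 2·|DF|·|FE|·cos F = 25705, so |ED| ≈ 160.33.
Semiperimeter s = (110+160.33+168)/2 = 219.16.
Perimeter = 110 + 160.33 + 168 = 438.33.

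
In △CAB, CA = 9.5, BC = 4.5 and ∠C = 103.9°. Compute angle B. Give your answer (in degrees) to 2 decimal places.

53.67

By the law of cosines, AB² = BC² + CA² − 2·BC·CA·cos C = 131.04, so AB ≈ 11.447.
Law of cosines again: cos B = (AB² + BC² − CA²)/(2·AB·BC) ≈ 0.59247, so ∠B ≈ 53.67°.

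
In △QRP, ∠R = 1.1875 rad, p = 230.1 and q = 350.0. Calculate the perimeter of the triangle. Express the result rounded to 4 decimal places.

By the law of cosines, r² = p² + q² − 2·p·q·cos R = 1.1521e+05, so r ≈ 339.42.
Semiperimeter s = (350+339.42+230.1)/2 = 459.76.
Perimeter = 350 + 339.42 + 230.1 = 919.52.

perimeter ≈ 919.5247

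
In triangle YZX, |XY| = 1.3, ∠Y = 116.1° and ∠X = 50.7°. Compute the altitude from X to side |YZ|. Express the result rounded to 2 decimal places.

The third angle is ∠Z = 180° − ∠X − ∠Y = 13.20°.
Law of sines: |ZX| = |XY|·sin Y/sin Z ≈ 5.1125.
Law of sines: |YZ| = |XY|·sin X/sin Z ≈ 4.4055.
Area = ½·|XY|·|ZX|·sin X ≈ 2.5716.
The altitude from X has length 2·area/|YZ| ≈ 1.1674.

1.17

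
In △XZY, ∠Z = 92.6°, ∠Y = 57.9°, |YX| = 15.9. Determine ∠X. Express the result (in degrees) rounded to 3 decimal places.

The third angle is ∠X = 180° − ∠Z − ∠Y = 29.50°.

∠X ≈ 29.500°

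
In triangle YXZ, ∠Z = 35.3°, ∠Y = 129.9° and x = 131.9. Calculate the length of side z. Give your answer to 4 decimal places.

298.3781

The third angle is ∠X = 180° − ∠Z − ∠Y = 14.80°.
Law of sines: z = x·sin Z/sin X ≈ 298.38.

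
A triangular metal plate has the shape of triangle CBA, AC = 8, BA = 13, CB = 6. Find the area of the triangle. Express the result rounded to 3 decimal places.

area ≈ 16.686

Semiperimeter s = (13 + 8 + 6)/2 = 13.5.
Heron's formula: area = √(13.5·0.5·5.5·7.5) ≈ 16.686.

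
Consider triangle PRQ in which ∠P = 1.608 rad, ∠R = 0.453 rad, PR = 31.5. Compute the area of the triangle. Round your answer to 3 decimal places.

The third angle is ∠Q = π − ∠P − ∠R = 1.081 rad.
Law of sines: RQ = PR·sin P/sin Q ≈ 35.68.
Law of sines: QP = PR·sin R/sin Q ≈ 15.627.
Area = ½·PR·RQ·sin R ≈ 245.95.

area ≈ 245.950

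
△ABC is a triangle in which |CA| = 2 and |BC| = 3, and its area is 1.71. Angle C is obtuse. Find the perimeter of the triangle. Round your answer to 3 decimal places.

perimeter ≈ 9.781

From area = ½·|BC|·|CA|·sin C, we get sin C = 2·area/(|BC|·|CA|) ≈ 0.57000.
Taking the obtuse solution, ∠C ≈ 145.25°.
Law of cosines then gives |AB| ≈ 4.7812.
Perimeter = 3 + 2 + 4.7812 = 9.7812.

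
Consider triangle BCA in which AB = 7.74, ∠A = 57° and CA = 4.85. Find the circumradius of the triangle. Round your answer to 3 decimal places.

R ≈ 3.888

By the law of cosines, BC² = CA² + AB² − 2·CA·AB·cos A = 42.54, so BC ≈ 6.5222.
Area = ½·CA·AB·sin A ≈ 15.741.
Circumradius = BC/(2 sin A) ≈ 3.8884.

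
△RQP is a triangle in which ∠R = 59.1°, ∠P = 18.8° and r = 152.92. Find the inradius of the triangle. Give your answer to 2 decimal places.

22.33

The third angle is ∠Q = 180° − ∠P − ∠R = 102.10°.
Law of sines: q = r·sin Q/sin R ≈ 174.26.
Law of sines: p = r·sin P/sin R ≈ 57.433.
Area = ½·r·q·sin P ≈ 4293.7.
Semiperimeter s = (152.92+174.26+57.433)/2 = 192.3.
Inradius = area/s = 4293.7/192.3 ≈ 22.328.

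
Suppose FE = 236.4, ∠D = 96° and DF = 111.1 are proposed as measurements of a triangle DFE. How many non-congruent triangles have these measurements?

DF·sin D = 111.1·sin(96°) ≈ 110.5.
Since ∠D is not acute, a triangle exists only if FE > DF; here FE > DF, so there is exactly one triangle.

1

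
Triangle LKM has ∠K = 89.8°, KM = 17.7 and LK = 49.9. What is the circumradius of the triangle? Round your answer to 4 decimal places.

By the law of cosines, ML² = LK² + KM² − 2·LK·KM·cos K = 2797.1, so ML ≈ 52.888.
Area = ½·LK·KM·sin K ≈ 441.61.
Circumradius = ML/(2 sin K) ≈ 26.444.

26.4441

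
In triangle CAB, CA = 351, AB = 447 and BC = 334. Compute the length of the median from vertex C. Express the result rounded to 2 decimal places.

Median from C: ½√(2·BC² + 2·CA² − AB²) ≈ 259.67.

m_C ≈ 259.67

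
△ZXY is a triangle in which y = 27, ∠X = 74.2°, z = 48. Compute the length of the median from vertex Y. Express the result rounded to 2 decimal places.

m_Y ≈ 46.19

By the law of cosines, x² = y² + z² − 2·y·z·cos X = 2327.2, so x ≈ 48.242.
Median from Y: ½√(2·z² + 2·x² − y²) ≈ 46.188.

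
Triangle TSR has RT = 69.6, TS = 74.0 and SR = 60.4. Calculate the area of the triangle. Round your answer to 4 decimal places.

Semiperimeter s = (60.4 + 69.6 + 74)/2 = 102.
Heron's formula: area = √(102·41.6·32.4·28) ≈ 1962.

1961.9967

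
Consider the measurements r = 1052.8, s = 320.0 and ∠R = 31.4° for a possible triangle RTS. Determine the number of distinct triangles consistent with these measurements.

s·sin R = 320.0·sin(31.4°) ≈ 166.7.
Since r ≥ s, exactly one triangle exists.

1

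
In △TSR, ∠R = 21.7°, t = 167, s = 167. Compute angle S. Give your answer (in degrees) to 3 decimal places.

79.150

By the law of cosines, r² = t² + s² − 2·t·s·cos R = 3952.8, so r ≈ 62.872.
Law of cosines again: cos S = (r² + t² − s²)/(2·r·t) ≈ 0.18824, so ∠S ≈ 79.15°.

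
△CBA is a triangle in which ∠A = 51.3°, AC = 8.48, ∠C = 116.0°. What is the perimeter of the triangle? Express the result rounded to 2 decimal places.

73.25

The third angle is ∠B = 180° − ∠A − ∠C = 12.70°.
Law of sines: BA = AC·sin C/sin B ≈ 34.669.
Law of sines: CB = AC·sin A/sin B ≈ 30.103.
Semiperimeter s = (34.669+8.48+30.103)/2 = 36.626.
Perimeter = 34.669 + 8.48 + 30.103 = 73.252.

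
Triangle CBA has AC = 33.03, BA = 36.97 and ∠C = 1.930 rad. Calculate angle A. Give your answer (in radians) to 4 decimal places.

Law of sines: sin B = AC·sin C/BA ≈ 0.83641.
Since BA ≥ AC, only the acute value applies: ∠B ≈ 0.991 rad.
Then ∠A = π − ∠C − ∠B ≈ 0.221 rad.

0.2209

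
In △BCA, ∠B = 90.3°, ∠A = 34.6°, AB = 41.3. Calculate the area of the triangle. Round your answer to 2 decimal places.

590.47

The third angle is ∠C = 180° − ∠A − ∠B = 55.10°.
Law of sines: CA = AB·sin B/sin C ≈ 50.356.
Law of sines: BC = AB·sin A/sin C ≈ 28.595.
Area = ½·AB·CA·sin A ≈ 590.47.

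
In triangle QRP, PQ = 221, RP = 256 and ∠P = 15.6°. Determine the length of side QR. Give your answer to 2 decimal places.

By the law of cosines, QR² = RP² + PQ² − 2·RP·PQ·cos P = 5393.2, so QR ≈ 73.439.

73.44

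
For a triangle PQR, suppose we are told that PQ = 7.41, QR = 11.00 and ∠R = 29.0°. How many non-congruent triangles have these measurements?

QR·sin R = 11.00·sin(29.0°) ≈ 5.333.
Since QR sin R < PQ < QR (5.333 < 7.41 < 11.00), two triangles exist.

2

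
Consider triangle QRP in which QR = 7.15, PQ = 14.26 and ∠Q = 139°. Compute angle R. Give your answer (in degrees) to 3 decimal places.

By the law of cosines, RP² = PQ² + QR² − 2·PQ·QR·cos Q = 408.37, so RP ≈ 20.208.
Law of cosines again: cos R = (QR² + RP² − PQ²)/(2·QR·RP) ≈ 0.88638, so ∠R ≈ 27.58°.

∠R ≈ 27.578°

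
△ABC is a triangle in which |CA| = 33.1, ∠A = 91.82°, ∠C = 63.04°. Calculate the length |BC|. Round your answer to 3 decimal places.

The third angle is ∠B = 180° − ∠C − ∠A = 25.14°.
Law of sines: |BC| = |CA|·sin A/sin B ≈ 77.874.

77.874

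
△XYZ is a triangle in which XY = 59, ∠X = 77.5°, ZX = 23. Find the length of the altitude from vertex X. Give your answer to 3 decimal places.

By the law of cosines, YZ² = ZX² + XY² − 2·ZX·XY·cos X = 3422.6, so YZ ≈ 58.503.
Area = ½·ZX·XY·sin X ≈ 662.42.
The altitude from X has length 2·area/YZ ≈ 22.646.

22.646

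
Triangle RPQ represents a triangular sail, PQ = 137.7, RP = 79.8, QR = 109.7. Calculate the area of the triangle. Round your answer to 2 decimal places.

Semiperimeter s = (137.7 + 109.7 + 79.8)/2 = 163.6.
Heron's formula: area = √(163.6·25.9·53.9·83.8) ≈ 4374.8.

4374.80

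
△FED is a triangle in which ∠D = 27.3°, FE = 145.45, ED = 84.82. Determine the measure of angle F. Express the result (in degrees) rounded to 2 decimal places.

Law of sines: sin F = ED·sin D/FE ≈ 0.26746.
Since FE ≥ ED, only the acute value applies: ∠F ≈ 15.51°.
Then ∠E = 180° − ∠D − ∠F ≈ 137.19°.

15.51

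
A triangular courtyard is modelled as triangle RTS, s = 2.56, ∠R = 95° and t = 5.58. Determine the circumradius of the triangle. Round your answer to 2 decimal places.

3.18

By the law of cosines, r² = t² + s² − 2·t·s·cos R = 40.18, so r ≈ 6.3388.
Area = ½·t·s·sin R ≈ 7.1152.
Circumradius = r/(2 sin R) ≈ 3.1815.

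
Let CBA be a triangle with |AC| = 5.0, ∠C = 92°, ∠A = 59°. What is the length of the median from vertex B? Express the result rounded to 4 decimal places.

m_B ≈ 9.2705

The third angle is ∠B = 180° − ∠A − ∠C = 29.00°.
Law of sines: |BA| = |AC|·sin C/sin B ≈ 10.307.
Law of sines: |CB| = |AC|·sin A/sin B ≈ 8.8402.
Median from B: ½√(2·|CB|² + 2·|BA|² − |AC|²) ≈ 9.2705.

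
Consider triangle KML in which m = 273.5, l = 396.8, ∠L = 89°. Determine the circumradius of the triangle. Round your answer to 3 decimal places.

R ≈ 198.430

Law of sines: sin M = m·sin L/l ≈ 0.68916.
Since l ≥ m, only the acute value applies: ∠M ≈ 43.56°.
Then ∠K = 180° − ∠L − ∠M ≈ 47.44°.
Law of sines gives k = l·sin K/sin L ≈ 292.3.
Circumradius = l/(2 sin L) ≈ 198.43.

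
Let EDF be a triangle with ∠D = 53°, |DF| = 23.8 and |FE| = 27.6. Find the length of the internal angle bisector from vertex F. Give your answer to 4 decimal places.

Law of sines: sin E = |DF|·sin D/|FE| ≈ 0.68868.
Since |FE| ≥ |DF|, only the acute value applies: ∠E ≈ 43.53°.
Then ∠F = 180° − ∠D − ∠E ≈ 83.47°.
Law of sines gives |ED| = |FE|·sin F/sin D ≈ 34.335.
The bisector from F has length 2·|DF|·|FE|·cos(∠F/2)/(|DF|+|FE|) ≈ 19.073.

t_F ≈ 19.0727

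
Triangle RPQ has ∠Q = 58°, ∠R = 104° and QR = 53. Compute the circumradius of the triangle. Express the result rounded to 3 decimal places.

85.756

The third angle is ∠P = 180° − ∠Q − ∠R = 18.00°.
Law of sines: PQ = QR·sin R/sin P ≈ 166.42.
Law of sines: RP = QR·sin Q/sin P ≈ 145.45.
Circumradius = QR/(2 sin P) ≈ 85.756.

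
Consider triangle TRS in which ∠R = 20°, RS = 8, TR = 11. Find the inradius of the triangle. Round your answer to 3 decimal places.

1.285

By the law of cosines, ST² = TR² + RS² − 2·TR·RS·cos R = 19.614, so ST ≈ 4.4288.
Area = ½·TR·RS·sin R ≈ 15.049.
Semiperimeter s = (8+4.4288+11)/2 = 11.714.
Inradius = area/s = 15.049/11.714 ≈ 1.2846.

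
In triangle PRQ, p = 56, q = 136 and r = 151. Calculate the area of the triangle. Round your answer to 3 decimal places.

Semiperimeter s = (56 + 151 + 136)/2 = 171.5.
Heron's formula: area = √(171.5·115.5·20.5·35.5) ≈ 3796.8.

3796.769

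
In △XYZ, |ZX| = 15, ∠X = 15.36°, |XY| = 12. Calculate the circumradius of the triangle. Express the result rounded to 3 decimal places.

By the law of cosines, |YZ|² = |ZX|² + |XY|² − 2·|ZX|·|XY|·cos X = 21.859, so |YZ| ≈ 4.6754.
Area = ½·|ZX|·|XY|·sin X ≈ 23.839.
Circumradius = |YZ|/(2 sin X) ≈ 8.8253.

R ≈ 8.825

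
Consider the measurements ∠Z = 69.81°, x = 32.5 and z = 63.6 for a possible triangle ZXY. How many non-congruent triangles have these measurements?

x·sin Z = 32.5·sin(69.81°) ≈ 30.5.
Since z ≥ x, exactly one triangle exists.

1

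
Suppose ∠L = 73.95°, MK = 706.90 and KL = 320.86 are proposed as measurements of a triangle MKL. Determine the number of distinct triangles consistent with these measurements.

KL·sin L = 320.86·sin(73.95°) ≈ 308.4.
Since MK ≥ KL, exactly one triangle exists.

1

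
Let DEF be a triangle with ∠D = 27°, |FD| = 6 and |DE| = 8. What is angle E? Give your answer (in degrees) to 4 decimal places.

By the law of cosines, |EF|² = |FD|² + |DE|² − 2·|FD|·|DE|·cos D = 14.463, so |EF| ≈ 3.8031.
Law of cosines again: cos E = (|DE|² + |EF|² − |FD|²)/(2·|DE|·|EF|) ≈ 0.69785, so ∠E ≈ 45.75°.

45.7455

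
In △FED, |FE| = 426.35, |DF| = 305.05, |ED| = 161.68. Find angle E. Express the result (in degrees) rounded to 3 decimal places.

33.578

By the law of cosines, cos E = (|FE|² + |ED|² − |DF|²) / (2·|FE|·|ED|) ≈ 0.83313, so ∠E ≈ 33.58°.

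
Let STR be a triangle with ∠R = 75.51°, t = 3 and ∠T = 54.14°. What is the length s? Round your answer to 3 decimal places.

The third angle is ∠S = 180° − ∠T − ∠R = 50.35°.
Law of sines: s = t·sin S/sin T ≈ 2.8501.

2.850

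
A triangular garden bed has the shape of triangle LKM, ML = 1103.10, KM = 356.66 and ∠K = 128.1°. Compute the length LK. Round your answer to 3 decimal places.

Law of sines: sin L = KM·sin K/ML ≈ 0.25444.
Since ML ≥ KM, only the acute value applies: ∠L ≈ 14.74°.
Then ∠M = 180° − ∠K − ∠L ≈ 37.16°.
Law of sines gives LK = ML·sin M/sin K ≈ 846.72.

846.725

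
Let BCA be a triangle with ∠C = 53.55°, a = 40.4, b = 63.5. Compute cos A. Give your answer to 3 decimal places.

By the law of cosines, c² = a² + b² − 2·a·b·cos C = 2616.1, so c ≈ 51.148.
Law of cosines again: cos A = (b² + c² − a²)/(2·b·c) ≈ 0.77222, so ∠A ≈ 39.45°.

0.772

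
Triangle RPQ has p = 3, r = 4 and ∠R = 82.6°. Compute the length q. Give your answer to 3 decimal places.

Law of sines: sin P = p·sin R/r ≈ 0.74375.
Since r ≥ p, only the acute value applies: ∠P ≈ 48.05°.
Then ∠Q = 180° − ∠R − ∠P ≈ 49.35°.
Law of sines gives q = r·sin Q/sin R ≈ 3.0602.

3.060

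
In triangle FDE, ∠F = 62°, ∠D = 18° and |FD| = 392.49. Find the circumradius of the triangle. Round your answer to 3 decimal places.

The third angle is ∠E = 180° − ∠F − ∠D = 100.00°.
Law of sines: |DE| = |FD|·sin F/sin E ≈ 351.89.
Law of sines: |EF| = |FD|·sin D/sin E ≈ 123.16.
Circumradius = |FD|/(2 sin E) ≈ 199.27.

R ≈ 199.272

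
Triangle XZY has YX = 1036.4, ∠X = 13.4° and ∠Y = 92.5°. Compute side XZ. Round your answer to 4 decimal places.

The third angle is ∠Z = 180° − ∠Y − ∠X = 74.10°.
Law of sines: XZ = YX·sin Y/sin Z ≈ 1076.6.

1076.6030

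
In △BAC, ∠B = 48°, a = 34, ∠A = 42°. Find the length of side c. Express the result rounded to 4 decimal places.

The third angle is ∠C = 180° − ∠B − ∠A = 90.00°.
Law of sines: c = a·sin C/sin A ≈ 50.812.

50.8122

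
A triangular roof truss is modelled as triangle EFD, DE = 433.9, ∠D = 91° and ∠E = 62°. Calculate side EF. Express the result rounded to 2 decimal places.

955.60

The third angle is ∠F = 180° − ∠D − ∠E = 27.00°.
Law of sines: EF = DE·sin D/sin F ≈ 955.6.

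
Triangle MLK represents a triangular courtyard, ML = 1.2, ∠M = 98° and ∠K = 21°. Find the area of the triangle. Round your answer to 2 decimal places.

1.74

The third angle is ∠L = 180° − ∠K − ∠M = 61.00°.
Law of sines: LK = ML·sin M/sin K ≈ 3.3159.
Law of sines: KM = ML·sin L/sin K ≈ 2.9287.
Area = ½·ML·LK·sin L ≈ 1.7401.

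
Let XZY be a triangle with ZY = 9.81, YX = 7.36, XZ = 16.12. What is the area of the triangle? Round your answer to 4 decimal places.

Semiperimeter s = (9.81 + 7.36 + 16.12)/2 = 16.645.
Heron's formula: area = √(16.645·6.835·9.285·0.525) ≈ 23.55.

area ≈ 23.5495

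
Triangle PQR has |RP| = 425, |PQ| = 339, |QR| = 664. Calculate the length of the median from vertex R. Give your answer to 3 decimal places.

Median from R: ½√(2·|QR|² + 2·|RP|² − |PQ|²) ≈ 531.07.

m_R ≈ 531.065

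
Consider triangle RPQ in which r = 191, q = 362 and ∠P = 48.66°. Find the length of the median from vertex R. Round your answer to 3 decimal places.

307.399

By the law of cosines, p² = q² + r² − 2·q·r·cos P = 76185, so p ≈ 276.02.
Median from R: ½√(2·p² + 2·q² − r²) ≈ 307.4.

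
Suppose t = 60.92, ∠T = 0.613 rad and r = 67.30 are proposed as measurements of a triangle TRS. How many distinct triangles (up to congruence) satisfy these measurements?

2

r·sin T = 67.30·sin(0.613 rad) ≈ 38.72.
Since r sin T < t < r (38.72 < 60.92 < 67.30), two triangles exist.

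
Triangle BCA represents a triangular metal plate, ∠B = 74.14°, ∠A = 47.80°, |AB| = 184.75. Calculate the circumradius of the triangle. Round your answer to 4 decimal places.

The third angle is ∠C = 180° − ∠A − ∠B = 58.06°.
Law of sines: |CA| = |AB|·sin B/sin C ≈ 209.42.
Law of sines: |BC| = |AB|·sin A/sin C ≈ 161.28.
Circumradius = |AB|/(2 sin C) ≈ 108.86.

R ≈ 108.8554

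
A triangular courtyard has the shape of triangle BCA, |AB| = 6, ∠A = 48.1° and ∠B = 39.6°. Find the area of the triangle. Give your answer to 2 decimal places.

The third angle is ∠C = 180° − ∠A − ∠B = 92.30°.
Law of sines: |CA| = |AB|·sin B/sin C ≈ 3.8276.
Law of sines: |BC| = |AB|·sin A/sin C ≈ 4.4695.
Area = ½·|AB|·|CA|·sin A ≈ 8.5468.

area ≈ 8.55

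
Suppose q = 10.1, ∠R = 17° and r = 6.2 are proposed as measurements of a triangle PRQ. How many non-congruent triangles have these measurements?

q·sin R = 10.1·sin(17°) ≈ 2.953.
Since q sin R < r < q (2.953 < 6.2 < 10.1), two triangles exist.

2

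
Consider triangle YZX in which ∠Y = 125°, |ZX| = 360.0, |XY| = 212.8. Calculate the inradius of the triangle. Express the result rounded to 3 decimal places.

Law of sines: sin Z = |XY|·sin Y/|ZX| ≈ 0.48421.
Since |ZX| ≥ |XY|, only the acute value applies: ∠Z ≈ 28.96°.
Then ∠X = 180° − ∠Y − ∠Z ≈ 26.04°.
Law of sines gives |YZ| = |ZX|·sin X/sin Y ≈ 192.93.
Area = ½·|ZX|·|XY|·sin X ≈ 16815.
Semiperimeter s = (360+212.8+192.93)/2 = 382.86.
Inradius = area/s = 16815/382.86 ≈ 43.919.

r ≈ 43.919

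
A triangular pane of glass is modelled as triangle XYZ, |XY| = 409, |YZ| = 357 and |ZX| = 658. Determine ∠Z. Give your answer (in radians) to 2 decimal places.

By the law of cosines, cos Z = (|YZ|² + |ZX|² − |XY|²) / (2·|YZ|·|ZX|) ≈ 0.83679, so ∠Z ≈ 0.5794 rad.

0.58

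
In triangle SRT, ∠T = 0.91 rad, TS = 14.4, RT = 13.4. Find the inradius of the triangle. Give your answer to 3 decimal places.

3.804

By the law of cosines, SR² = RT² + TS² − 2·RT·TS·cos T = 150.06, so SR ≈ 12.25.
Area = ½·RT·TS·sin T ≈ 76.171.
Semiperimeter s = (13.4+14.4+12.25)/2 = 20.025.
Inradius = area/s = 76.171/20.025 ≈ 3.8038.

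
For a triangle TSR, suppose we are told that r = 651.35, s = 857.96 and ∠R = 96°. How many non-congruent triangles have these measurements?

s·sin R = 857.96·sin(96°) ≈ 853.3.
Since ∠R is not acute, a triangle exists only if r > s; here r ≤ s, so there is no triangle.

0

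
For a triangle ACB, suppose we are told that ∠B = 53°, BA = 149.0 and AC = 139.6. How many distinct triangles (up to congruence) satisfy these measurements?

BA·sin B = 149.0·sin(53°) ≈ 119.
Since BA sin B < AC < BA (119 < 139.6 < 149.0), two triangles exist.

2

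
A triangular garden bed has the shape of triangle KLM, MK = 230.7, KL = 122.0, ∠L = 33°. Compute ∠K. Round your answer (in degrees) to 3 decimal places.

Law of sines: sin M = KL·sin L/MK ≈ 0.28802.
Since MK ≥ KL, only the acute value applies: ∠M ≈ 16.74°.
Then ∠K = 180° − ∠L − ∠M ≈ 130.26°.

∠K ≈ 130.261°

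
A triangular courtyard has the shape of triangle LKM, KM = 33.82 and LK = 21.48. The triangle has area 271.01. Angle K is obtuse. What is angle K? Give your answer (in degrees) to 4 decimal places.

∠K ≈ 131.7448°

From area = ½·LK·KM·sin K, we get sin K = 2·area/(LK·KM) ≈ 0.74612.
Taking the obtuse solution, ∠K ≈ 131.74°.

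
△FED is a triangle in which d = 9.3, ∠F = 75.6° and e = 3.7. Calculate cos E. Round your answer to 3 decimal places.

By the law of cosines, f² = e² + d² − 2·e·d·cos F = 83.065, so f ≈ 9.114.
Law of cosines again: cos E = (d² + f² − e²)/(2·d·f) ≈ 0.91945, so ∠E ≈ 23.15°.

cos E ≈ 0.919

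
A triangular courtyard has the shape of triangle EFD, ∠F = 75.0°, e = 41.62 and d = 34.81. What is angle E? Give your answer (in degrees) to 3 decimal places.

∠E ≈ 59.123°

By the law of cosines, f² = d² + e² − 2·d·e·cos F = 2194, so f ≈ 46.84.
Law of cosines again: cos E = (f² + d² − e²)/(2·f·d) ≈ 0.51319, so ∠E ≈ 59.12°.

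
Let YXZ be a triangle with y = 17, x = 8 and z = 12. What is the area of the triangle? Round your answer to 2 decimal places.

43.52

Semiperimeter s = (17 + 8 + 12)/2 = 18.5.
Heron's formula: area = √(18.5·1.5·10.5·6.5) ≈ 43.519.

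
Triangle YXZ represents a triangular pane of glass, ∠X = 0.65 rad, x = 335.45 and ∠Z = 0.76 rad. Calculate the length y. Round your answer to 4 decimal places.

547.1417

The third angle is ∠Y = π − ∠X − ∠Z = 1.732 rad.
Law of sines: y = x·sin Y/sin X ≈ 547.14.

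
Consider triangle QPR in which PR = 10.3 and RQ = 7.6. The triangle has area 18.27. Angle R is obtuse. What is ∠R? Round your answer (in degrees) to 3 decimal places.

From area = ½·PR·RQ·sin R, we get sin R = 2·area/(PR·RQ) ≈ 0.46679.
Taking the obtuse solution, ∠R ≈ 152.17°.

∠R ≈ 152.174°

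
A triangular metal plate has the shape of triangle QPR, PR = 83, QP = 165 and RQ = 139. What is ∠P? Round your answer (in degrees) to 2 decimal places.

∠P ≈ 57.31°

By the law of cosines, cos P = (QP² + PR² − RQ²) / (2·QP·PR) ≈ 0.54009, so ∠P ≈ 57.31°.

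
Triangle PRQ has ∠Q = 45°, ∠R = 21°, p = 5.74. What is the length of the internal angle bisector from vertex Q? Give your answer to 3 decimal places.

t_Q ≈ 2.988

The third angle is ∠P = 180° − ∠R − ∠Q = 114.00°.
Law of sines: r = p·sin R/sin P ≈ 2.2517.
Law of sines: q = p·sin Q/sin P ≈ 4.4429.
The bisector from Q has length 2·p·r·cos(∠Q/2)/(p+r) ≈ 2.9883.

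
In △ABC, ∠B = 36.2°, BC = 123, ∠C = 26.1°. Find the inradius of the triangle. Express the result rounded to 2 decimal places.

16.68

The third angle is ∠A = 180° − ∠B − ∠C = 117.70°.
Law of sines: CA = BC·sin B/sin A ≈ 82.048.
Law of sines: AB = BC·sin C/sin A ≈ 61.117.
Area = ½·BC·CA·sin C ≈ 2219.9.
Semiperimeter s = (123+82.048+61.117)/2 = 133.08.
Inradius = area/s = 2219.9/133.08 ≈ 16.681.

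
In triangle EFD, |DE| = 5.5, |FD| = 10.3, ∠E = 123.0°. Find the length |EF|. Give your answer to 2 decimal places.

Law of sines: sin F = |DE|·sin E/|FD| ≈ 0.44783.
Since |FD| ≥ |DE|, only the acute value applies: ∠F ≈ 26.60°.
Then ∠D = 180° − ∠E − ∠F ≈ 30.40°.
Law of sines gives |EF| = |FD|·sin D/sin E ≈ 6.2139.

6.21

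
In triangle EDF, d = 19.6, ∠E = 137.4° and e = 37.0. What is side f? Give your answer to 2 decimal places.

Law of sines: sin D = d·sin E/e ≈ 0.35856.
Since e ≥ d, only the acute value applies: ∠D ≈ 21.01°.
Then ∠F = 180° − ∠E − ∠D ≈ 21.59°.
Law of sines gives f = e·sin F/sin E ≈ 20.112.

20.11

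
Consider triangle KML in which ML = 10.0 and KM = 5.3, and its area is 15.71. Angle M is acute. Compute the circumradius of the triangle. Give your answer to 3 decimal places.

5.513

From area = ½·KM·ML·sin M, we get sin M = 2·area/(KM·ML) ≈ 0.59283.
Taking the acute solution, ∠M ≈ 36.36°.
Law of cosines then gives LK ≈ 6.5365.
Circumradius = LK/(2 sin M) ≈ 5.5129.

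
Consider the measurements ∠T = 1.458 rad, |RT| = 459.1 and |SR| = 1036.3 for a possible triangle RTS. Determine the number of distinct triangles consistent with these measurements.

1

|RT|·sin T = 459.1·sin(1.458 rad) ≈ 456.2.
Since |SR| ≥ |RT|, exactly one triangle exists.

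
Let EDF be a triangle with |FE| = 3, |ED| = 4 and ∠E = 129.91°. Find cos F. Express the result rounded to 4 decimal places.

cos F ≈ 0.8758

By the law of cosines, |DF|² = |FE|² + |ED|² − 2·|FE|·|ED|·cos E = 40.398, so |DF| ≈ 6.3559.
Law of cosines again: cos F = (|DF|² + |FE|² − |ED|²)/(2·|DF|·|FE|) ≈ 0.87577, so ∠F ≈ 28.86°.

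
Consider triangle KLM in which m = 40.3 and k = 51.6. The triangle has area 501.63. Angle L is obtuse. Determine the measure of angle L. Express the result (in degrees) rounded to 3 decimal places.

∠L ≈ 151.154°

From area = ½·m·k·sin L, we get sin L = 2·area/(m·k) ≈ 0.48246.
Taking the obtuse solution, ∠L ≈ 151.15°.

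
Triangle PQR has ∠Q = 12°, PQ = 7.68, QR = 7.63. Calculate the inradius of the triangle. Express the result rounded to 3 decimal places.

0.720

By the law of cosines, RP² = PQ² + QR² − 2·PQ·QR·cos Q = 2.5635, so RP ≈ 1.6011.
Area = ½·PQ·QR·sin Q ≈ 6.0916.
Semiperimeter s = (7.63+1.6011+7.68)/2 = 8.4556.
Inradius = area/s = 6.0916/8.4556 ≈ 0.72043.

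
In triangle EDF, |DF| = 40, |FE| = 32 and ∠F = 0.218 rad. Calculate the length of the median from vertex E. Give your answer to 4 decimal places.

13.2021

By the law of cosines, |ED|² = |DF|² + |FE|² − 2·|DF|·|FE|·cos F = 124.59, so |ED| ≈ 11.162.
Median from E: ½√(2·|FE|² + 2·|ED|² − |DF|²) ≈ 13.202.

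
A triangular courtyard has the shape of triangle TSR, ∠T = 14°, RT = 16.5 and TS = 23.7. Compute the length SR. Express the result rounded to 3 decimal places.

8.664

By the law of cosines, SR² = RT² + TS² − 2·RT·TS·cos T = 75.072, so SR ≈ 8.6644.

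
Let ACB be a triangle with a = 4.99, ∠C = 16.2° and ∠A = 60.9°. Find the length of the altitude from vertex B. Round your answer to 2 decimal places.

1.39

The third angle is ∠B = 180° − ∠A − ∠C = 102.90°.
Law of sines: c = a·sin C/sin A ≈ 1.5933.
Law of sines: b = a·sin B/sin A ≈ 5.5667.
Area = ½·a·c·sin B ≈ 3.8749.
The altitude from B has length 2·area/b ≈ 1.3922.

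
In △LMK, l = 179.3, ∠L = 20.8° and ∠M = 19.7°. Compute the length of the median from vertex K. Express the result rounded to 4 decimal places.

The third angle is ∠K = 180° − ∠L − ∠M = 139.50°.
Law of sines: m = l·sin M/sin L ≈ 170.21.
Law of sines: k = l·sin K/sin L ≈ 327.92.
Median from K: ½√(2·l² + 2·m² − k²) ≈ 60.635.

60.6352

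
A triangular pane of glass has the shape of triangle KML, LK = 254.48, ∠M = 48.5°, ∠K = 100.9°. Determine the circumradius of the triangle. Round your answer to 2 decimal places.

The third angle is ∠L = 180° − ∠K − ∠M = 30.60°.
Law of sines: ML = LK·sin K/sin M ≈ 333.65.
Law of sines: KM = LK·sin L/sin M ≈ 172.96.
Circumradius = LK/(2 sin M) ≈ 169.89.

R ≈ 169.89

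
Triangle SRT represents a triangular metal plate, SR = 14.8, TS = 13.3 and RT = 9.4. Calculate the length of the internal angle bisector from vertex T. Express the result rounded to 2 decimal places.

By the law of cosines, cos T = (RT² + TS² − SR²) / (2·RT·TS) ≈ 0.18481, so ∠T ≈ 1.385 rad.
The bisector from T has length 2·RT·TS·cos(∠T/2)/(RT+TS) ≈ 8.478.

t_T ≈ 8.48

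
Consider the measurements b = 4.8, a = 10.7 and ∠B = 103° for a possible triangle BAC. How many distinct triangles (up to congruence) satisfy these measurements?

0

a·sin B = 10.7·sin(103°) ≈ 10.43.
Since ∠B is not acute, a triangle exists only if b > a; here b ≤ a, so there is no triangle.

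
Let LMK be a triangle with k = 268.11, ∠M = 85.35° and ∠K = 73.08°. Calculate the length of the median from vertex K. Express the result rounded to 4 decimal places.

The third angle is ∠L = 180° − ∠M − ∠K = 21.57°.
Law of sines: l = k·sin L/sin K ≈ 103.03.
Law of sines: m = k·sin M/sin K ≈ 279.32.
Median from K: ½√(2·l² + 2·m² − k²) ≈ 162.31.

m_K ≈ 162.3145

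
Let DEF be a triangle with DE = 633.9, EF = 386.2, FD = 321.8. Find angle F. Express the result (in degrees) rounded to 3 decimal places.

By the law of cosines, cos F = (EF² + FD² − DE²) / (2·EF·FD) ≈ -0.59995, so ∠F ≈ 126.87°.

126.867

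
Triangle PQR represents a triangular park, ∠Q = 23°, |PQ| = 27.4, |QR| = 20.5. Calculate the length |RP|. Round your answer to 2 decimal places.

11.70

By the law of cosines, |RP|² = |PQ|² + |QR|² − 2·|PQ|·|QR|·cos Q = 136.91, so |RP| ≈ 11.701.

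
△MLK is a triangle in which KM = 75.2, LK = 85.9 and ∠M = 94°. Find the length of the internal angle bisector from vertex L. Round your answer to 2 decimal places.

t_L ≈ 44.26

Law of sines: sin L = KM·sin M/LK ≈ 0.87330.
Since LK ≥ KM, only the acute value applies: ∠L ≈ 60.84°.
Then ∠K = 180° − ∠M − ∠L ≈ 25.16°.
Law of sines gives ML = LK·sin K/sin M ≈ 36.603.
The bisector from L has length 2·ML·LK·cos(∠L/2)/(ML+LK) ≈ 44.265.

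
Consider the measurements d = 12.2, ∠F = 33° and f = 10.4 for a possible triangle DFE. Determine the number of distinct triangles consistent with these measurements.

d·sin F = 12.2·sin(33°) ≈ 6.645.
Since d sin F < f < d (6.645 < 10.4 < 12.2), two triangles exist.

2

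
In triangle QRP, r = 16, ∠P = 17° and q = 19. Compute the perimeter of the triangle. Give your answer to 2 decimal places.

perimeter ≈ 40.96

By the law of cosines, p² = q² + r² − 2·q·r·cos P = 35.567, so p ≈ 5.9638.
Semiperimeter s = (19+16+5.9638)/2 = 20.482.
Perimeter = 19 + 16 + 5.9638 = 40.964.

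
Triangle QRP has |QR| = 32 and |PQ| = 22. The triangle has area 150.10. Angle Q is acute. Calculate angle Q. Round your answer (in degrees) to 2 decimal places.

From area = ½·|PQ|·|QR|·sin Q, we get sin Q = 2·area/(|PQ|·|QR|) ≈ 0.42642.
Taking the acute solution, ∠Q ≈ 25.24°.

25.24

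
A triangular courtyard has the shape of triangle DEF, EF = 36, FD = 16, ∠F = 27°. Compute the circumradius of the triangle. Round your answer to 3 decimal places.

R ≈ 25.248

By the law of cosines, DE² = EF² + FD² − 2·EF·FD·cos F = 525.56, so DE ≈ 22.925.
Area = ½·EF·FD·sin F ≈ 130.75.
Circumradius = DE/(2 sin F) ≈ 25.248.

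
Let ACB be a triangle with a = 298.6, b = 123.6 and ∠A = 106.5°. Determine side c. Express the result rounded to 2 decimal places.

Law of sines: sin B = b·sin A/a ≈ 0.39689.
Since a ≥ b, only the acute value applies: ∠B ≈ 23.38°.
Then ∠C = 180° − ∠A − ∠B ≈ 50.12°.
Law of sines gives c = a·sin C/sin A ≈ 238.97.

238.97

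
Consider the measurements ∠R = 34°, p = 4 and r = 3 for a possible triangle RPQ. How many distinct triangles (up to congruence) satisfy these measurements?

p·sin R = 4·sin(34°) ≈ 2.237.
Since p sin R < r < p (2.237 < 3 < 4), two triangles exist.

2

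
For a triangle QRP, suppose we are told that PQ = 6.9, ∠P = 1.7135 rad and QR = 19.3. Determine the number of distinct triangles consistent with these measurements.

1

PQ·sin P = 6.9·sin(1.7135 rad) ≈ 6.83.
Since ∠P is not acute, a triangle exists only if QR > PQ; here QR > PQ, so there is exactly one triangle.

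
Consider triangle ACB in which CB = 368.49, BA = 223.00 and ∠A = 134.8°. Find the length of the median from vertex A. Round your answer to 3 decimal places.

m_A ≈ 79.657

Law of sines: sin C = BA·sin A/CB ≈ 0.42941.
Since CB ≥ BA, only the acute value applies: ∠C ≈ 25.43°.
Then ∠B = 180° − ∠A − ∠C ≈ 19.77°.
Law of sines gives AC = CB·sin B/sin A ≈ 175.65.
Median from A: ½√(2·BA² + 2·AC² − CB²) ≈ 79.657.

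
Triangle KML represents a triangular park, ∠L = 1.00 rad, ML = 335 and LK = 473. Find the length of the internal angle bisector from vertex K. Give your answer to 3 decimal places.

405.070

By the law of cosines, KM² = ML² + LK² − 2·ML·LK·cos L = 1.6473e+05, so KM ≈ 405.87.
Law of cosines again: cos K = (LK² + KM² − ML²)/(2·LK·KM) ≈ 0.71945, so ∠K ≈ 0.768 rad.
The bisector from K has length 2·LK·KM·cos(∠K/2)/(LK+KM) ≈ 405.07.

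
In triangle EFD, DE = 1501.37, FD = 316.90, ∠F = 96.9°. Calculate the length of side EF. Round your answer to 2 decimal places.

Law of sines: sin E = FD·sin F/DE ≈ 0.20955.
Since DE ≥ FD, only the acute value applies: ∠E ≈ 12.10°.
Then ∠D = 180° − ∠F − ∠E ≈ 71.00°.
Law of sines gives EF = DE·sin D/sin F ≈ 1430.

1429.97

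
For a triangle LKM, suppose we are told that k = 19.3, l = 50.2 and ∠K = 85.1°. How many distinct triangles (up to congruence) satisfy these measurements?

l·sin K = 50.2·sin(85.1°) ≈ 50.02.
Since k = 19.3 < 50.02 = l sin K, no triangle exists.

0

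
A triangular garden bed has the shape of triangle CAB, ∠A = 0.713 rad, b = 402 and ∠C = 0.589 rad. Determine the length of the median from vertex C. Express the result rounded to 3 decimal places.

m_C ≈ 323.392

The third angle is ∠B = π − ∠C − ∠A = 1.840 rad.
Law of sines: c = b·sin C/sin B ≈ 231.64.
Law of sines: a = b·sin A/sin B ≈ 272.74.
Median from C: ½√(2·a² + 2·b² − c²) ≈ 323.39.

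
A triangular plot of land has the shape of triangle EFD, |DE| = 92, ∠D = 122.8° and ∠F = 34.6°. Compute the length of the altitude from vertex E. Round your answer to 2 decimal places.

The third angle is ∠E = 180° − ∠F − ∠D = 22.60°.
Law of sines: |FD| = |DE|·sin E/sin F ≈ 62.262.
Law of sines: |EF| = |DE|·sin D/sin F ≈ 136.19.
Area = ½·|DE|·|FD|·sin D ≈ 2407.4.
The altitude from E has length 2·area/|FD| ≈ 77.332.

77.33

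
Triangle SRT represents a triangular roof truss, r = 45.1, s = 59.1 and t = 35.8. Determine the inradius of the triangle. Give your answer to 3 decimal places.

Semiperimeter p = (59.1 + 45.1 + 35.8)/2 = 70.
Heron's formula: area = √(70·10.9·24.9·34.2) ≈ 806.07.
Inradius = area/p = 806.07/70 ≈ 11.515.

11.515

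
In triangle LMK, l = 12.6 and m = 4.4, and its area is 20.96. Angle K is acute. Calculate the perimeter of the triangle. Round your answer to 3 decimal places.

perimeter ≈ 27.274

From area = ½·l·m·sin K, we get sin K = 2·area/(l·m) ≈ 0.75613.
Taking the acute solution, ∠K ≈ 49.12°.
Law of cosines then gives k ≈ 10.274.
Perimeter = 12.6 + 4.4 + 10.274 = 27.274.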